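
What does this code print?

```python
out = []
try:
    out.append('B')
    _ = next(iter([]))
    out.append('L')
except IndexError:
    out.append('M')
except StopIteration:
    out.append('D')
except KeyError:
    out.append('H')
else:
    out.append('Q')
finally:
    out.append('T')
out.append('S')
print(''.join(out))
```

Execution trace: 'B' (try body) → 'D' (except StopIteration) → 'T' (finally) → 'S' (after the try/except). Output: BDTS

Answer: BDTS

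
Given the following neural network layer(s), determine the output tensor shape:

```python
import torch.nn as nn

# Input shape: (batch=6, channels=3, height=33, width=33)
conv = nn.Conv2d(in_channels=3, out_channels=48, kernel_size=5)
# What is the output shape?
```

Input: (6, 3, 33, 33) -> Output: (6, 48, 29, 29)

Answer: (6, 48, 29, 29)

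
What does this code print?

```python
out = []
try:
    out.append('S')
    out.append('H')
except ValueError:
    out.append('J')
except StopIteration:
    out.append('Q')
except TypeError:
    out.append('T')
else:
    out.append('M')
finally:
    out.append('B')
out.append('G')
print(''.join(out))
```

Execution trace: 'S' (try body) → 'H' (try body, no exception) → 'M' (else) → 'B' (finally) → 'G' (after the try/except). Output: SHMBG

Answer: SHMBG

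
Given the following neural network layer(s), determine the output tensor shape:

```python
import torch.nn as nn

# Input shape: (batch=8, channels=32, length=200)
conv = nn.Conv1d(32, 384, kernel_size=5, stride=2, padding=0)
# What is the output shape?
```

Input: (8, 32, 200) -> Output: (8, 384, 98)

Answer: (8, 384, 98)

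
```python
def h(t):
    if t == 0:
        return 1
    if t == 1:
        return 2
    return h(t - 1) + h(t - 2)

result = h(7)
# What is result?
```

Build up from base cases: h(0)=1, h(1)=2, h(2)=3, h(3)=5, h(4)=8, h(5)=13, h(6)=21, ..., h(7)=34

Answer: 34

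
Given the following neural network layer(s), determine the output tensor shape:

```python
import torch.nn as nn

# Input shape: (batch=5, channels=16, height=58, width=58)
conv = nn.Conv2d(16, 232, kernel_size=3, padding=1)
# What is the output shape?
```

Input: (5, 16, 58, 58) -> Output: (5, 232, 58, 58)

Answer: (5, 232, 58, 58)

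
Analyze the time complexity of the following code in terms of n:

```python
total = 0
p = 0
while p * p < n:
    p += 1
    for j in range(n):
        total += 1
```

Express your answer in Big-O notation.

Each loop level contributes: √n × n. Multiplying the contributions gives O(n√n).

Answer: O(n√n)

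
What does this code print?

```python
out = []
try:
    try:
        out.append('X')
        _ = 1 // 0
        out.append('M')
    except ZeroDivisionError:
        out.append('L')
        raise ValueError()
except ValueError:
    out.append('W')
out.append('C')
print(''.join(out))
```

Execution trace: 'X' (try body) → 'L' (except ZeroDivisionError) → 'W' (outer except ValueError) → 'C' (after the try/except). Output: XLWC

Answer: XLWC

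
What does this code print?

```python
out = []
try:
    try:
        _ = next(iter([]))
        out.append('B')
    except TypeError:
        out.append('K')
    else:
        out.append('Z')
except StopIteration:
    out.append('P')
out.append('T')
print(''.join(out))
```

Execution trace: 'P' (outer except StopIteration) → 'T' (after the try/except). Output: PT

Answer: PT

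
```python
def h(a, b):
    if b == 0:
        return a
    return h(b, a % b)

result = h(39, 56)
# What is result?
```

h(39, 56) -> h(56, 39) -> h(39, 17) -> h(17, 5) -> h(5, 2) -> h(2, 1) -> h(1, 0) -> 1

Answer: 1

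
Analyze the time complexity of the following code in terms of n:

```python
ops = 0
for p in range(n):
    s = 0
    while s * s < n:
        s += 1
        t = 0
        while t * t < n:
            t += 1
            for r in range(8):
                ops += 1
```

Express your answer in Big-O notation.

Each loop level contributes: n × √n × √n × 1. Multiplying the contributions gives O(n^2).

Answer: O(n^2)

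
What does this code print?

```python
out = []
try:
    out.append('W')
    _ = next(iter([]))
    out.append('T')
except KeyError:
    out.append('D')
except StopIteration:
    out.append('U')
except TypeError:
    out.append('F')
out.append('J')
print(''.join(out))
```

Execution trace: 'W' (try body) → 'U' (except StopIteration) → 'J' (after the try/except). Output: WUJ

Answer: WUJ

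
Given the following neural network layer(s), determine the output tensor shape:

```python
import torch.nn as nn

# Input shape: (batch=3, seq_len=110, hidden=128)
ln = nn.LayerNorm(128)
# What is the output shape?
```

Input: (3, 110, 128) -> Output: (3, 110, 128)

Answer: (3, 110, 128)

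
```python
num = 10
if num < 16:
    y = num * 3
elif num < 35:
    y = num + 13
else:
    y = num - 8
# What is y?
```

Trace:
`num = 10` → num = 10
`if num < 16: ...` → num < 16 is True → y = 30
So y = 30

Answer: 30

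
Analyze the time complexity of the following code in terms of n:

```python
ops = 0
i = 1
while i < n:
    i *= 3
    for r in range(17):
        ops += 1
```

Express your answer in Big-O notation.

Each loop level contributes: log n × 1. Multiplying the contributions gives O(log n).

Answer: O(log n)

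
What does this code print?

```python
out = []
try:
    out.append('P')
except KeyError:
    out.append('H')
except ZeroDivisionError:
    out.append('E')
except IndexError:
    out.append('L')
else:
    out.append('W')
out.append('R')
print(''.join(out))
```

Execution trace: 'P' (try body, no exception) → 'W' (else) → 'R' (after the try/except). Output: PWR

Answer: PWR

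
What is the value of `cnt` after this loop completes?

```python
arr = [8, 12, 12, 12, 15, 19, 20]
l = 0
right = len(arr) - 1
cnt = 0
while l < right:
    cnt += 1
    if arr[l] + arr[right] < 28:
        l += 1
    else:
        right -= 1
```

Steps to find pair summing to 28
`cnt` takes the values: 0 → 1 → 2 → 3 → 4 → 5 → 6

Answer: 6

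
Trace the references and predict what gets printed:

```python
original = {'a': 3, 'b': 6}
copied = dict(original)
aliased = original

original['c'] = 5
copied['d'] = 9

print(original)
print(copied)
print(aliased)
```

Key concept: dict() creates copy, assignment creates alias.
Step by step:
`original = {'a': 3, 'b': 6}` → original = {'a': 3, 'b': 6}
`copied = dict(original)` → copied = {'a': 3, 'b': 6}
`aliased = original` → aliased = {'a': 3, 'b': 6} (same object as original)
`original['c'] = 5` → original = {'a': 3, 'b': 6, 'c': 5} (same object as aliased); aliased = {'a': 3, 'b': 6, 'c': 5} (same object as original)
`copied['d'] = 9` → copied = {'a': 3, 'b': 6, 'd': 9}
`print(original)` → prints {'a': 3, 'b': 6, 'c': 5}
`print(copied)` → prints {'a': 3, 'b': 6, 'd': 9}
`print(aliased)` → prints {'a': 3, 'b': 6, 'c': 5}

Answer:
{'a': 3, 'b': 6, 'c': 5}
{'a': 3, 'b': 6, 'd': 9}
{'a': 3, 'b': 6, 'c': 5}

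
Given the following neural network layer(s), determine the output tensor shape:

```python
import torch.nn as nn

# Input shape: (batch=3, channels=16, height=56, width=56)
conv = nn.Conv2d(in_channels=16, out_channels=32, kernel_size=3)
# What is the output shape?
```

Input: (3, 16, 56, 56) -> Output: (3, 32, 54, 54)

Answer: (3, 32, 54, 54)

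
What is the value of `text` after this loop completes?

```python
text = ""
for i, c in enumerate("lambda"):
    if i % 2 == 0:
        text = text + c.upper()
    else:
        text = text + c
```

Uppercase even positions in 'lambda'
`text` takes the values: "" → "L" → "La" → "LaM" → "LaMb" → "LaMbD" → "LaMbDa"

Answer: "LaMbDa"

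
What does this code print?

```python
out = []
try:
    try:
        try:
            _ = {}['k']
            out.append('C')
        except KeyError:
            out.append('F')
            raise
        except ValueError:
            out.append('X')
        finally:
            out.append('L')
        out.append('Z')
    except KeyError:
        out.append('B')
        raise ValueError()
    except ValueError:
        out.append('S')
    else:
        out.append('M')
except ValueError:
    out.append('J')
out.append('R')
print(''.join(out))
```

Execution trace: 'F' (inner except KeyError) → 'L' (inner finally) → 'B' (except KeyError) → 'J' (outer except ValueError) → 'R' (after the try/except). Output: FLBJR

Answer: FLBJR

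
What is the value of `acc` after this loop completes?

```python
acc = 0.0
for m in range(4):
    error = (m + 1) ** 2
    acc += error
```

Sum of squared losses 1² + 2² + ... + 4²
`acc` takes the values: 0.0 → 1.0 → 5.0 → 14.0 → 30.0

Answer: 30.0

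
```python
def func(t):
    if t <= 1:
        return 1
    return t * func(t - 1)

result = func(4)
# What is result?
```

func(4) = 4 * 3 * 2 * 1 = 24

Answer: 24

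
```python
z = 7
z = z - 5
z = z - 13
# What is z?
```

Trace:
`z = 7` → z = 7
`z = z - 5` → z = 2
`z = z - 13` → z = -11
So z = -11

Answer: -11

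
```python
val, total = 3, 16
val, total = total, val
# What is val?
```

Trace:
`val, total = 3, 16` → val = 3; total = 16
`val, total = total, val` → val = 16; total = 3
So val = 16

Answer: 16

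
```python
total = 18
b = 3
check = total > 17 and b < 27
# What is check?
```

Trace:
`total = 18` → total = 18
`b = 3` → b = 3
`check = total > 17 and b < 27` → check = True
So check = True

Answer: True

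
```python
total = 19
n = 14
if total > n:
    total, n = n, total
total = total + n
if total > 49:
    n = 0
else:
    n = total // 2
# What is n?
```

Trace:
`total = 19` → total = 19
`n = 14` → n = 14
`if total > n: ...` → total > n is True → total = 14; n = 19
`total = total + n` → total = 33
`if total > 49: ...` → total > 49 is False, take else branch → n = 16
So n = 16

Answer: 16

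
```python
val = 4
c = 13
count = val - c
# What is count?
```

Trace:
`val = 4` → val = 4
`c = 13` → c = 13
`count = val - c` → count = -9
So count = -9

Answer: -9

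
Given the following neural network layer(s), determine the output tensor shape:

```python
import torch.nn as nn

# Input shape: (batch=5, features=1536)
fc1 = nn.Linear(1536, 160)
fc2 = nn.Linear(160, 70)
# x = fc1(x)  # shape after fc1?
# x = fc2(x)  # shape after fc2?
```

Input: (5, 1536) -> after fc1: (5, 160) -> Output: (5, 70)

Answer: (5, 70)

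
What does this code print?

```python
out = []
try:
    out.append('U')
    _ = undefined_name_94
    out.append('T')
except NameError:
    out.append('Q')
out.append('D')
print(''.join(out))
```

Execution trace: 'U' (try body) → 'Q' (except NameError) → 'D' (after the try/except). Output: UQD

Answer: UQD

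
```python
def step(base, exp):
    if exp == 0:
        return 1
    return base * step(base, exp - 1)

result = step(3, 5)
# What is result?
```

step(3, 5) = 3 * 3 * 3 * 3 * 3 = 243

Answer: 243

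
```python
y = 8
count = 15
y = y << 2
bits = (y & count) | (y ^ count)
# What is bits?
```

Trace:
`y = 8` → y = 8
`count = 15` → count = 15
`y = y << 2` → y = 32
`bits = (y & count) | (y ^ count)` → bits = 47
So bits = 47

Answer: 47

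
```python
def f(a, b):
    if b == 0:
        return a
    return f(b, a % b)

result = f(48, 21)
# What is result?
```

f(48, 21) -> f(21, 6) -> f(6, 3) -> f(3, 0) -> 3

Answer: 3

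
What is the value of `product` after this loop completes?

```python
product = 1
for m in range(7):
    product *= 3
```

3^7 = 2187
`product` takes the values: 1 → 3 → 9 → 27 → 81 → 243 → 729 → 2187

Answer: 2187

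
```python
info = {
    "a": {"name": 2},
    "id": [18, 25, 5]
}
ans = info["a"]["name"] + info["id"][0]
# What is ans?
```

Trace:
`info = { ...` → info = {'a': {'name': 2}, 'id': [18, 25, 5]}
`ans = info["a"]["name"] + info["id"][0]` → ans = 20
So ans = 20

Answer: 20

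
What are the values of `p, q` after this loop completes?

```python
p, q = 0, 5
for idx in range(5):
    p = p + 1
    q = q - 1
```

p goes 0→5, q goes 5→0
`p, q` takes the values: (0, 5) → (1, 5) → (1, 4) → (2, 4) → (2, 3) → (3, 3) → (3, 2) → (4, 2) → (4, 1) → (5, 1) → (5, 0)

Answer: 5, 0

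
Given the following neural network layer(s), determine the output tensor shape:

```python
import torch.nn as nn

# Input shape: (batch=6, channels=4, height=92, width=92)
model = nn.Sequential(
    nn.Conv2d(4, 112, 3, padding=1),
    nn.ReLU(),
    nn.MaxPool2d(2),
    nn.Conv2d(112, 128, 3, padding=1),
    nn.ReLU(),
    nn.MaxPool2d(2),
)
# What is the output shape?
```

Input: (6, 4, 92, 92) -> after first Conv2d: (6, 112, 92, 92) -> after first MaxPool2d: (6, 112, 46, 46) -> after second Conv2d: (6, 128, 46, 46) -> Output: (6, 128, 23, 23)

Answer: (6, 128, 23, 23)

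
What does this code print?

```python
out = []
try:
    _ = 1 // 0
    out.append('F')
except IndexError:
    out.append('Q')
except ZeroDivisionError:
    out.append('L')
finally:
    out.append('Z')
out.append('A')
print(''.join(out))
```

Execution trace: 'L' (except ZeroDivisionError) → 'Z' (finally) → 'A' (after the try/except). Output: LZA

Answer: LZA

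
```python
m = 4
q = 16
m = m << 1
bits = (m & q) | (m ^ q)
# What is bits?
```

Trace:
`m = 4` → m = 4
`q = 16` → q = 16
`m = m << 1` → m = 8
`bits = (m & q) | (m ^ q)` → bits = 24
So bits = 24

Answer: 24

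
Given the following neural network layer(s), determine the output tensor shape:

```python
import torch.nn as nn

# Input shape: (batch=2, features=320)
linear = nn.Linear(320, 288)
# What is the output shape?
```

Input: (2, 320) -> Output: (2, 288)

Answer: (2, 288)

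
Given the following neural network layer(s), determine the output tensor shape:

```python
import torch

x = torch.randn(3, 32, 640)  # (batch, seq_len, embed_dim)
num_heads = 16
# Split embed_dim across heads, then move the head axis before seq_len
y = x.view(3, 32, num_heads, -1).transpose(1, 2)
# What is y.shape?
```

Input: (3, 32, 640) -> head_dim = 640 // 16 = 40; after view: (3, 32, 16, 40) -> after transpose(1, 2): (3, 16, 32, 40) -> Output: (3, 16, 32, 40)

Answer: (3, 16, 32, 40)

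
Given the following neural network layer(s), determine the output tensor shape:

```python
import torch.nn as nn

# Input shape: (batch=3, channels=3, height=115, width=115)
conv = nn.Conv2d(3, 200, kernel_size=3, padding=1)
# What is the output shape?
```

Input: (3, 3, 115, 115) -> Output: (3, 200, 115, 115)

Answer: (3, 200, 115, 115)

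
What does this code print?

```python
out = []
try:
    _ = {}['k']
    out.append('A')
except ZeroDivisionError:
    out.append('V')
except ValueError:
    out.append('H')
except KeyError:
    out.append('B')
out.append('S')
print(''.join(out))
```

Execution trace: 'B' (except KeyError) → 'S' (after the try/except). Output: BS

Answer: BS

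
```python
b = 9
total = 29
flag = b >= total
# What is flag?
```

Trace:
`b = 9` → b = 9
`total = 29` → total = 29
`flag = b >= total` → flag = False
So flag = False

Answer: False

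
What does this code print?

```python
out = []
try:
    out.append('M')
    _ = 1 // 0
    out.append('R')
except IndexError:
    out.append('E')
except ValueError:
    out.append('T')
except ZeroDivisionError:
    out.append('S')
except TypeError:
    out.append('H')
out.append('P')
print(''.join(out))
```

Execution trace: 'M' (try body) → 'S' (except ZeroDivisionError) → 'P' (after the try/except). Output: MSP

Answer: MSP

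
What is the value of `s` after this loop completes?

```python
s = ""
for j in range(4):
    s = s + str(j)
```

Concatenate digits 0 to 3
`s` takes the values: "" → "0" → "01" → "012" → "0123"

Answer: "0123"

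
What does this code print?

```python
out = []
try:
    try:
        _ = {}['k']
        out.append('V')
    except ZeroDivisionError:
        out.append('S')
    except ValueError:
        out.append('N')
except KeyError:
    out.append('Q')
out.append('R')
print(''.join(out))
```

Execution trace: 'Q' (outer except KeyError) → 'R' (after the try/except). Output: QR

Answer: QR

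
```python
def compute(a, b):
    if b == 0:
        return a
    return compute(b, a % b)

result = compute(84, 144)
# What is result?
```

compute(84, 144) -> compute(144, 84) -> compute(84, 60) -> compute(60, 24) -> compute(24, 12) -> compute(12, 0) -> 12

Answer: 12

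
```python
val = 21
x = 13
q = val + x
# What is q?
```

Trace:
`val = 21` → val = 21
`x = 13` → x = 13
`q = val + x` → q = 34
So q = 34

Answer: 34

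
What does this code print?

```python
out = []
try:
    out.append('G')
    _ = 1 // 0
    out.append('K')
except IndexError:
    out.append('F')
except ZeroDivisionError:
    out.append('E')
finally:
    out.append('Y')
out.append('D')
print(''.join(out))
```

Execution trace: 'G' (try body) → 'E' (except ZeroDivisionError) → 'Y' (finally) → 'D' (after the try/except). Output: GEYD

Answer: GEYD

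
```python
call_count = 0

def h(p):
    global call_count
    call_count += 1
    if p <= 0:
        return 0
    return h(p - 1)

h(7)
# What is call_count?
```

Linear recursion stepping by 1: 8 calls from p=7 down to ≤0.

Answer: 8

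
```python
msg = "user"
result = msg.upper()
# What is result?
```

Trace:
`msg = "user"` → msg = 'user'
`result = msg.upper()` → result = 'USER'
So result = 'USER'

Answer: 'USER'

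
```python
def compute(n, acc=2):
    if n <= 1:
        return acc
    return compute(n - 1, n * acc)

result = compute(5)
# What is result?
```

Accumulator trace (n, acc): (5, 2) -> (4, 10) -> (3, 40) -> (2, 120) -> (1, 240) -> return 240

Answer: 240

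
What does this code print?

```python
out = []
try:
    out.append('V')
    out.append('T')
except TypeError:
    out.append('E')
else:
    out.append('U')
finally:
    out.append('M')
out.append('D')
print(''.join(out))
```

Execution trace: 'V' (try body) → 'T' (try body, no exception) → 'U' (else) → 'M' (finally) → 'D' (after the try/except). Output: VTUMD

Answer: VTUMD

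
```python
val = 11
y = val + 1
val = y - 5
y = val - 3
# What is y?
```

Trace:
`val = 11` → val = 11
`y = val + 1` → y = 12
`val = y - 5` → val = 7
`y = val - 3` → y = 4
So y = 4

Answer: 4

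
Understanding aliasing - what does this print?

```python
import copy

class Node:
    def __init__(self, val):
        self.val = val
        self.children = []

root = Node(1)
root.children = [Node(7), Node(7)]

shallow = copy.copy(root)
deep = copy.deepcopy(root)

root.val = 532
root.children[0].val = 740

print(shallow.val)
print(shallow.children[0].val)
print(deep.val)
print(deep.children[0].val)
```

Key concept: deep copy with custom objects.
Step by step:
`root = Node(1)` → root = Node(val=1, children=[])
`root.children = [Node(7), Node(7)]` → root = Node(val=1, children=[Node(val=7, children=[]), Node(val=7, children=[])])
`shallow = copy.copy(root)` → shallow = Node(val=1, children=[Node(val=7, children=[]), Node(val=7, children=[])])
`deep = copy.deepcopy(root)` → deep = Node(val=1, children=[Node(val=7, children=[]), Node(val=7, children=[])])
`root.val = 532` → root = Node(val=532, children=[Node(val=7, children=[]), Node(val=7, children=[])])
`root.children[0].val = 740` → root = Node(val=532, children=[Node(val=740, children=[]), Node(val=7, children=[])]); shallow = Node(val=1, children=[Node(val=740, children=[]), Node(val=7, children=[])])
`print(shallow.val)` → prints 1
`print(shallow.children[0].val)` → prints 740
`print(deep.val)` → prints 1
`print(deep.children[0].val)` → prints 7

Answer:
1
740
1
7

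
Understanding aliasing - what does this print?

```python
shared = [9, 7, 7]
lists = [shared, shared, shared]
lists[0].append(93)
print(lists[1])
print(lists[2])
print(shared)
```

Key concept: list of same reference.
Step by step:
`shared = [9, 7, 7]` → shared = [9, 7, 7]
`lists = [shared, shared, shared]` → lists = [[9, 7, 7], [9, 7, 7], [9, 7, 7]]
`lists[0].append(93)` → shared = [9, 7, 7, 93]; lists = [[9, 7, 7, 93], [9, 7, 7, 93], [9, 7, 7, 93]]
`print(lists[1])` → prints [9, 7, 7, 93]
`print(lists[2])` → prints [9, 7, 7, 93]
`print(shared)` → prints [9, 7, 7, 93]

Answer:
[9, 7, 7, 93]
[9, 7, 7, 93]
[9, 7, 7, 93]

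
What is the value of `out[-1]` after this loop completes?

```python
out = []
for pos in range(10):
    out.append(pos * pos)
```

Last element of squares 0 to 9
`out` takes the values: [] → [0] → [0, 1] → [0, 1, 4] → [0, 1, 4, 9] → [0, 1, 4, 9, 16] → [0, 1, 4, 9, 16, 25] → [0, 1, 4, 9, 16, 25, 36] → [0, 1, 4, 9, 16, 25, 36, 49] → [0, 1, 4, 9, 16, 25, 36, 49, 64] → [0, 1, 4, 9, 16, 25, 36, 49, 64, 81]
So `out[-1]` = 81

Answer: 81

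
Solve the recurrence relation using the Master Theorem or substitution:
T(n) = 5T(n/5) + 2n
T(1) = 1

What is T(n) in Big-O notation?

By Master Theorem: a=5, b=5, f(n)=2n. Since log_5(5) = 1 and f(n) = Θ(n^1), Case 2 applies. T(n) = O(n log n).

Answer: O(n log n)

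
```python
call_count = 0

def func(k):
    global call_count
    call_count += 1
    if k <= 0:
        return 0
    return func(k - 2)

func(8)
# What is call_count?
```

Linear recursion stepping by 2: 5 calls from k=8 down to ≤0.

Answer: 5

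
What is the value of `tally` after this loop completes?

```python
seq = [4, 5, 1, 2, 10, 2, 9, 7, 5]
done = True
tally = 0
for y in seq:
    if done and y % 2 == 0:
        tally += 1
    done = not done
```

Count even values at even positions
`tally` takes the values: 0 → 1 → 2

Answer: 2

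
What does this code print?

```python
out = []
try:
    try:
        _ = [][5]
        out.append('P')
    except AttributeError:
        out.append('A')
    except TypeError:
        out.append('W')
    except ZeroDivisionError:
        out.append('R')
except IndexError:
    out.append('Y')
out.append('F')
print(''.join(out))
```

Execution trace: 'Y' (outer except IndexError) → 'F' (after the try/except). Output: YF

Answer: YF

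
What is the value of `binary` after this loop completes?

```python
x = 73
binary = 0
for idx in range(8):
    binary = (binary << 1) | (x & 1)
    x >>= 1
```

Reverse lowest 8 bits of 73
`binary` takes the values: 0 → 1 → 2 → 4 → 9 → 18 → 36 → 73 → 146

Answer: 146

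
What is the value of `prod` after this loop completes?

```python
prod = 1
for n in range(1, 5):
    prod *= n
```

4! = 24
`prod` takes the values: 1 → 2 → 6 → 24

Answer: 24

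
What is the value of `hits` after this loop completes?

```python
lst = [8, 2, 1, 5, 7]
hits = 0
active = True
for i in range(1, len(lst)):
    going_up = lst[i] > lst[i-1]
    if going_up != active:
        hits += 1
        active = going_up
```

Count direction changes in [8, 2, 1, 5, 7]
`hits` takes the values: 0 → 1 → 2

Answer: 2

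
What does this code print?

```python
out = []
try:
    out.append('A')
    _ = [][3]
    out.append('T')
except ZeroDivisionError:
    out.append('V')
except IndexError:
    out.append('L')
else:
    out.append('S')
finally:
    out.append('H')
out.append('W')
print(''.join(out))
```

Execution trace: 'A' (try body) → 'L' (except IndexError) → 'H' (finally) → 'W' (after the try/except). Output: ALHW

Answer: ALHW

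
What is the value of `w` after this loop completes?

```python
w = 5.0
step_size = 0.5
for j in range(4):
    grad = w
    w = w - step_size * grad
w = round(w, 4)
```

Gradient descent: w = 5.0 * (1 - 0.5)^4
`w` takes the values: 5.0 → 2.5 → 1.25 → 0.625 → 0.3125

Answer: 0.3125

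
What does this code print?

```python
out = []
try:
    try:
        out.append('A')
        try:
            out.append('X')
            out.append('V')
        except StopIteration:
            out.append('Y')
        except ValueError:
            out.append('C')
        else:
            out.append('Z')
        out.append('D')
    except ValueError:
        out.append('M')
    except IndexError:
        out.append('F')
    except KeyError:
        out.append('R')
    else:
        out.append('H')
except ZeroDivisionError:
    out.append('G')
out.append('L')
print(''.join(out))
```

Execution trace: 'A' (try body) → 'X' (inner try body) → 'V' (inner try body, no exception) → 'Z' (inner else) → 'D' (try body, no exception) → 'H' (else) → 'L' (after the try/except). Output: AXVZDHL

Answer: AXVZDHL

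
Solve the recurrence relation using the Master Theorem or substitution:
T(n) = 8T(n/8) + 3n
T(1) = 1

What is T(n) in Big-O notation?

By Master Theorem: a=8, b=8, f(n)=3n. Since log_8(8) = 1 and f(n) = Θ(n^1), Case 2 applies. T(n) = O(n log n).

Answer: O(n log n)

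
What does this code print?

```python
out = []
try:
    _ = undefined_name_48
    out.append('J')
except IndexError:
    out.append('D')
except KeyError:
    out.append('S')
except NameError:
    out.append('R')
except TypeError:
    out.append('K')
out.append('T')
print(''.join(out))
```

Execution trace: 'R' (except NameError) → 'T' (after the try/except). Output: RT

Answer: RT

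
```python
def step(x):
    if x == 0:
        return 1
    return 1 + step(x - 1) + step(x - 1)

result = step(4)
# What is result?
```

step(x) = 1 + 2·step(x-1), step(0)=1. Closed form: (1+1)·2^4 - 1 = 31.

Answer: 31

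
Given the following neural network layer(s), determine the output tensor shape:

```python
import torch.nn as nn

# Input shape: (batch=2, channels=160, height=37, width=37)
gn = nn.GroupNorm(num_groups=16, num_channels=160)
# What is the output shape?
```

Input: (2, 160, 37, 37) -> Output: (2, 160, 37, 37)

Answer: (2, 160, 37, 37)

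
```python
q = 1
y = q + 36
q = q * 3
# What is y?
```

Trace:
`q = 1` → q = 1
`y = q + 36` → y = 37
`q = q * 3` → q = 3
So y = 37

Answer: 37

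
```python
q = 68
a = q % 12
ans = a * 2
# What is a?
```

Trace:
`q = 68` → q = 68
`a = q % 12` → a = 8
`ans = a * 2` → ans = 16
So a = 8

Answer: 8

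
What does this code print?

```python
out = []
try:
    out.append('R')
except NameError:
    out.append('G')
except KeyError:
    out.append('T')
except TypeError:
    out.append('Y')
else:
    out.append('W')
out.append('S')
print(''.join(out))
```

Execution trace: 'R' (try body, no exception) → 'W' (else) → 'S' (after the try/except). Output: RWS

Answer: RWS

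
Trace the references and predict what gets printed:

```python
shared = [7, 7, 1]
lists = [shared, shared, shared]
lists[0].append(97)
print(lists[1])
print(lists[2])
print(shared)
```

Key concept: list of same reference.
Step by step:
`shared = [7, 7, 1]` → shared = [7, 7, 1]
`lists = [shared, shared, shared]` → lists = [[7, 7, 1], [7, 7, 1], [7, 7, 1]]
`lists[0].append(97)` → shared = [7, 7, 1, 97]; lists = [[7, 7, 1, 97], [7, 7, 1, 97], [7, 7, 1, 97]]
`print(lists[1])` → prints [7, 7, 1, 97]
`print(lists[2])` → prints [7, 7, 1, 97]
`print(shared)` → prints [7, 7, 1, 97]

Answer:
[7, 7, 1, 97]
[7, 7, 1, 97]
[7, 7, 1, 97]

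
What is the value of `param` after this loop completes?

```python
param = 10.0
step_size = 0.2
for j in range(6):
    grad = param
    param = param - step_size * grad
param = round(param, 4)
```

Gradient descent: w = 10.0 * (1 - 0.2)^6
`param` takes the values: 10.0 → 8.0 → 6.4 → 5.12 → 4.096 → 3.2768 → 2.62144 → 2.6214

Answer: 2.6214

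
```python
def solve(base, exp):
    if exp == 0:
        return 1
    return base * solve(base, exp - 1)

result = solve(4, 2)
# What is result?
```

solve(4, 2) = 4 * 4 = 16

Answer: 16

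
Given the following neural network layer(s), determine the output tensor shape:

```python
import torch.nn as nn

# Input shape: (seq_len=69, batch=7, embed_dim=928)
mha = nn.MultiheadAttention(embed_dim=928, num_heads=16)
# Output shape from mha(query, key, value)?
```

Input: (69, 7, 928) -> Output: (69, 7, 928)

Answer: (69, 7, 928)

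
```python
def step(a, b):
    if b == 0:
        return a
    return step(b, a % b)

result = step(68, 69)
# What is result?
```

step(68, 69) -> step(69, 68) -> step(68, 1) -> step(1, 0) -> 1

Answer: 1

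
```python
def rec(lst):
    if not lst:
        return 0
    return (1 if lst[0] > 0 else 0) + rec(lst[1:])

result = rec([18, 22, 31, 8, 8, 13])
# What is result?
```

Count of positive elements in [18, 22, 31, 8, 8, 13] = 6

Answer: 6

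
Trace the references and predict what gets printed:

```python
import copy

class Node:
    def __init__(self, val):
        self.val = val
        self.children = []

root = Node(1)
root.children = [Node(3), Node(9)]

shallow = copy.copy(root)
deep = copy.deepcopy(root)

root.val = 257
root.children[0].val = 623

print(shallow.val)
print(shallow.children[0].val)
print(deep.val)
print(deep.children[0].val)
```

Key concept: deep copy with custom objects.
Step by step:
`root = Node(1)` → root = Node(val=1, children=[])
`root.children = [Node(3), Node(9)]` → root = Node(val=1, children=[Node(val=3, children=[]), Node(val=9, children=[])])
`shallow = copy.copy(root)` → shallow = Node(val=1, children=[Node(val=3, children=[]), Node(val=9, children=[])])
`deep = copy.deepcopy(root)` → deep = Node(val=1, children=[Node(val=3, children=[]), Node(val=9, children=[])])
`root.val = 257` → root = Node(val=257, children=[Node(val=3, children=[]), Node(val=9, children=[])])
`root.children[0].val = 623` → root = Node(val=257, children=[Node(val=623, children=[]), Node(val=9, children=[])]); shallow = Node(val=1, children=[Node(val=623, children=[]), Node(val=9, children=[])])
`print(shallow.val)` → prints 1
`print(shallow.children[0].val)` → prints 623
`print(deep.val)` → prints 1
`print(deep.children[0].val)` → prints 3

Answer:
1
623
1
3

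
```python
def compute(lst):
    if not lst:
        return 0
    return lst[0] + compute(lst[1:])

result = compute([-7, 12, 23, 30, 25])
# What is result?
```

(-7) + 12 + 23 + 30 + 25 + 0 = 83

Answer: 83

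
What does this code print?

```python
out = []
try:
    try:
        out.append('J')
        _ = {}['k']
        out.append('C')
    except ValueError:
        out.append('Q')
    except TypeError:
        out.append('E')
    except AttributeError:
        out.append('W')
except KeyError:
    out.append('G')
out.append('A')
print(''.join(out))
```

Execution trace: 'J' (inner try body) → 'G' (outer except KeyError) → 'A' (after the try/except). Output: JGA

Answer: JGA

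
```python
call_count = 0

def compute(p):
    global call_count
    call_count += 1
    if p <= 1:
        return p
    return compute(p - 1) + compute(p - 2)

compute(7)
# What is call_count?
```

Calls(p) = 1 + Calls(p-1) + Calls(p-2); Calls(0)=Calls(1)=1. For p=7 this gives 41.

Answer: 41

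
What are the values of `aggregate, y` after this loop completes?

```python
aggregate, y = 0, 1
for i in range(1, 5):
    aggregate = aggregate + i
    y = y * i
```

Sum and factorial of 1 to 4
`aggregate, y` takes the values: (0, 1) → (1, 1) → (3, 1) → (3, 2) → (6, 2) → (6, 6) → (10, 6) → (10, 24)

Answer: 10, 24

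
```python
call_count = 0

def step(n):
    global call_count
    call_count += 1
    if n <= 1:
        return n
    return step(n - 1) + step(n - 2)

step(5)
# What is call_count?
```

Calls(n) = 1 + Calls(n-1) + Calls(n-2); Calls(0)=Calls(1)=1. For n=5 this gives 15.

Answer: 15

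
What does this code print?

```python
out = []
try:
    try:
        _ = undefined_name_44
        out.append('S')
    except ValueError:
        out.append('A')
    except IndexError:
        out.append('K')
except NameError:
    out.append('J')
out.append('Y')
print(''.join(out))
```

Execution trace: 'J' (outer except NameError) → 'Y' (after the try/except). Output: JY

Answer: JY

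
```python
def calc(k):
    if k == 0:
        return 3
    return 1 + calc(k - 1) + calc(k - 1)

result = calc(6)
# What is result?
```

calc(k) = 1 + 2·calc(k-1), calc(0)=3. Closed form: (3+1)·2^6 - 1 = 255.

Answer: 255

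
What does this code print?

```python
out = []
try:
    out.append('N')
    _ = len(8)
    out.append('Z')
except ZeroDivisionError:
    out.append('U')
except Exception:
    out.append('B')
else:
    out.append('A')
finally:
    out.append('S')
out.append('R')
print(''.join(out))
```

Execution trace: 'N' (try body) → 'B' (except Exception) → 'S' (finally) → 'R' (after the try/except). Output: NBSR

Answer: NBSR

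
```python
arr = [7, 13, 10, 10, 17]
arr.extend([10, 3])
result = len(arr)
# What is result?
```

Trace:
`arr = [7, 13, 10, 10, 17]` → arr = [7, 13, 10, 10, 17]
`arr.extend([10, 3])` → arr = [7, 13, 10, 10, 17, 10, 3]
`result = len(arr)` → result = 7
So result = 7

Answer: 7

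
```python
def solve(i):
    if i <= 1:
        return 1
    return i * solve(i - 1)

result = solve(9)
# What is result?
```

solve(9) = 9 * 8 * 7 * 6 * 5 * 4 * 3 * 2 * 1 = 362880

Answer: 362880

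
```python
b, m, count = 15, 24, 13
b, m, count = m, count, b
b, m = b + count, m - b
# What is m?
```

Trace:
`b, m, count = 15, 24, 13` → b = 15; m = 24; count = 13
`b, m, count = m, count, b` → b = 24; m = 13; count = 15
`b, m = b + count, m - b` → b = 39; m = -11
So m = -11

Answer: -11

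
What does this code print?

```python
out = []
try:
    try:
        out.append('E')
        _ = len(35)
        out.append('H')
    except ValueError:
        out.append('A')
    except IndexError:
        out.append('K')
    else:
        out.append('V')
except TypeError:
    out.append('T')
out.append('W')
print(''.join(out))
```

Execution trace: 'E' (try body) → 'T' (outer except TypeError) → 'W' (after the try/except). Output: ETW

Answer: ETW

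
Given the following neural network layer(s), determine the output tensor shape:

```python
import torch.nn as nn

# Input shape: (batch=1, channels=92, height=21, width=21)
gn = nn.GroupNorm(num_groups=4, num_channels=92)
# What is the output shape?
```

Input: (1, 92, 21, 21) -> Output: (1, 92, 21, 21)

Answer: (1, 92, 21, 21)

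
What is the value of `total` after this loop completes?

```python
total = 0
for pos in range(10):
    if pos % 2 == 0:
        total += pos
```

Sum of even numbers 0 to 9
`total` takes the values: 0 → 2 → 6 → 12 → 20

Answer: 20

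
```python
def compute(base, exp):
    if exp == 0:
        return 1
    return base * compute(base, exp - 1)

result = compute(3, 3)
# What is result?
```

compute(3, 3) = 3 * 3 * 3 = 27

Answer: 27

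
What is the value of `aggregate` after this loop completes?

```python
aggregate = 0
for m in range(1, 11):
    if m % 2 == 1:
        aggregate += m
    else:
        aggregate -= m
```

Add odd, subtract even
`aggregate` takes the values: 0 → 1 → -1 → 2 → -2 → 3 → -3 → 4 → -4 → 5 → -5

Answer: -5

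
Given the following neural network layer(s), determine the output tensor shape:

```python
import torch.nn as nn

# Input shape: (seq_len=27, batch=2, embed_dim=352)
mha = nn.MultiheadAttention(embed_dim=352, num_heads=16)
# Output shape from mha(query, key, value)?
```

Input: (27, 2, 352) -> Output: (27, 2, 352)

Answer: (27, 2, 352)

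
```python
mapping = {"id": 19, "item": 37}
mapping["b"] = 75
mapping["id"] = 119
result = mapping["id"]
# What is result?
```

Trace:
`mapping = {"id": 19, "item": 37}` → mapping = {'id': 19, 'item': 37}
`mapping["b"] = 75` → mapping = {'id': 19, 'item': 37, 'b': 75}
`mapping["id"] = 119` → mapping = {'id': 119, 'item': 37, 'b': 75}
`result = mapping["id"]` → result = 119
So result = 119

Answer: 119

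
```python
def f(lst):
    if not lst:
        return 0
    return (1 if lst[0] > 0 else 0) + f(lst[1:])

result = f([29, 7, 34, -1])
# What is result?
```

Count of positive elements in [29, 7, 34, -1] = 3

Answer: 3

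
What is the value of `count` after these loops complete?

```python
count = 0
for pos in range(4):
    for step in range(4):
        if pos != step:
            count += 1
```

4² - 4 (exclude diagonal)
`count` takes the values: 0 → 1 → 2 → 3 → 4 → 5 → 6 → 7 → 8 → 9 → 10 → 11 → 12

Answer: 12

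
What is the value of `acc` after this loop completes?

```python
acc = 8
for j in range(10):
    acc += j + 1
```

Start at 8, add 1 to 10 = 63
`acc` takes the values: 8 → 9 → 11 → 14 → 18 → 23 → 29 → 36 → 44 → 53 → 63

Answer: 63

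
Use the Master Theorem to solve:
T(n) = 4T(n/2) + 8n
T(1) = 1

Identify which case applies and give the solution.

a=4, b=2, f(n)=8n. log_2(4) = 2. Since c=1 < 2, Case 1 applies: T(n) = Θ(n^log_b(a)) = O(n^2).

Answer: O(n^2) - Case 1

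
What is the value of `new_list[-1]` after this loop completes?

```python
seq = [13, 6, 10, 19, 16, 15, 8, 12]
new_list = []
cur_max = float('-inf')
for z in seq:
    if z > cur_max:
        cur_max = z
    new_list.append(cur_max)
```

Running max ends at 19
`new_list` takes the values: [] → [13] → [13, 13] → [13, 13, 13] → [13, 13, 13, 19] → [13, 13, 13, 19, 19] → [13, 13, 13, 19, 19, 19] → [13, 13, 13, 19, 19, 19, 19] → [13, 13, 13, 19, 19, 19, 19, 19]
So `new_list[-1]` = 19

Answer: 19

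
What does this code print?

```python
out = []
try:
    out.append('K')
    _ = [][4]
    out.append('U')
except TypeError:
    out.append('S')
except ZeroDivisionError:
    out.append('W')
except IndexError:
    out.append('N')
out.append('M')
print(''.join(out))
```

Execution trace: 'K' (try body) → 'N' (except IndexError) → 'M' (after the try/except). Output: KNM

Answer: KNM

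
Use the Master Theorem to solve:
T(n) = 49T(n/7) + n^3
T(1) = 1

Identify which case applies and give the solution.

a=49, b=7, f(n)=n^3. log_7(49) = 2. Since c=3 > 2 and the regularity condition holds (49(n/7)^3 = (49/7^3)n^3 with 49/7^3 < 1), Case 3 applies: T(n) = Θ(f(n)) = O(n^3).

Answer: O(n^3) - Case 3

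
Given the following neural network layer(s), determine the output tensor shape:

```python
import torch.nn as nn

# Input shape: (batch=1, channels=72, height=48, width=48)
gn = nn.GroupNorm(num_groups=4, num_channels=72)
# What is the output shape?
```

Input: (1, 72, 48, 48) -> Output: (1, 72, 48, 48)

Answer: (1, 72, 48, 48)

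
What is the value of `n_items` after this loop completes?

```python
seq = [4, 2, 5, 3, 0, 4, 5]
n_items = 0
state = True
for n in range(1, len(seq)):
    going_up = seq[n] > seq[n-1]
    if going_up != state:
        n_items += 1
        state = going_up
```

Count direction changes in [4, 2, 5, 3, 0, 4, 5]
`n_items` takes the values: 0 → 1 → 2 → 3 → 4

Answer: 4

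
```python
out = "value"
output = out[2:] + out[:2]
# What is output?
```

Trace:
`out = "value"` → out = 'value'
`output = out[2:] + out[:2]` → output = 'lueva'
So output = 'lueva'

Answer: 'lueva'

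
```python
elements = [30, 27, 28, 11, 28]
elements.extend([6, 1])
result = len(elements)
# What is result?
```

Trace:
`elements = [30, 27, 28, 11, 28]` → elements = [30, 27, 28, 11, 28]
`elements.extend([6, 1])` → elements = [30, 27, 28, 11, 28, 6, 1]
`result = len(elements)` → result = 7
So result = 7

Answer: 7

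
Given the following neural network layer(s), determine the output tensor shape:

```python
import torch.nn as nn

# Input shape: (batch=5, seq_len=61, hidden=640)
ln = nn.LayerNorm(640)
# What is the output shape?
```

Input: (5, 61, 640) -> Output: (5, 61, 640)

Answer: (5, 61, 640)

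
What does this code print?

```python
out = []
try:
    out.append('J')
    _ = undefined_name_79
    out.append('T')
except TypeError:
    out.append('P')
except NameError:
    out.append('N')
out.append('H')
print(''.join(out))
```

Execution trace: 'J' (try body) → 'N' (except NameError) → 'H' (after the try/except). Output: JNH

Answer: JNH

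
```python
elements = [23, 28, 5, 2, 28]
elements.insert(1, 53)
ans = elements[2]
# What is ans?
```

Trace:
`elements = [23, 28, 5, 2, 28]` → elements = [23, 28, 5, 2, 28]
`elements.insert(1, 53)` → elements = [23, 53, 28, 5, 2, 28]
`ans = elements[2]` → ans = 28
So ans = 28

Answer: 28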